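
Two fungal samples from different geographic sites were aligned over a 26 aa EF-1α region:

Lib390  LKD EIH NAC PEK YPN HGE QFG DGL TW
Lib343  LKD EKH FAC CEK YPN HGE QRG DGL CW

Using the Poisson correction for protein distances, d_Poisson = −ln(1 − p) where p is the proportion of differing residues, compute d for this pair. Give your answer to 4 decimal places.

Mismatches occur at site 5 (I/K), site 7 (N/F), site 10 (P/C), site 20 (F/R), site 25 (T/C).
p = 5/26 = 0.192308.
d = −ln(1 − 0.192308) = −ln(0.807692) = 0.2136.

0.2136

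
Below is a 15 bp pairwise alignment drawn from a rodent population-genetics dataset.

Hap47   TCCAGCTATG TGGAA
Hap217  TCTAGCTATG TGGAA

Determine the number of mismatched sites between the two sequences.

1

Differing sites — 3:C/T.
That gives 1 mismatch out of 15 aligned sites, so the Hamming distance is 1.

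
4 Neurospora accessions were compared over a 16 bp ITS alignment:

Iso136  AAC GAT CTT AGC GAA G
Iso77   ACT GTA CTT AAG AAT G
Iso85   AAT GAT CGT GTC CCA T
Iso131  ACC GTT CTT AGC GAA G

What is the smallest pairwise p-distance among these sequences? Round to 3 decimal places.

Pairwise Hamming distances:
  Iso136 vs Iso77: 8
  Iso136 vs Iso85: 7
  Iso136 vs Iso131: 2
  Iso77 vs Iso85: 11
  Iso77 vs Iso131: 6
  Iso85 vs Iso131: 9
The smallest is 2 mismatches, between Iso136 and Iso131; p = 2/16 = 0.125.

0.125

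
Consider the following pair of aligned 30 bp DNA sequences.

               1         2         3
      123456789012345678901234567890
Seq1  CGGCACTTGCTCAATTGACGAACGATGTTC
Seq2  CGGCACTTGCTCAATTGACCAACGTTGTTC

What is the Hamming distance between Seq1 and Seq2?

Differing sites — 20:G/C; 25:A/T.
That gives 2 mismatches out of 30 aligned sites, so the Hamming distance is 2.

2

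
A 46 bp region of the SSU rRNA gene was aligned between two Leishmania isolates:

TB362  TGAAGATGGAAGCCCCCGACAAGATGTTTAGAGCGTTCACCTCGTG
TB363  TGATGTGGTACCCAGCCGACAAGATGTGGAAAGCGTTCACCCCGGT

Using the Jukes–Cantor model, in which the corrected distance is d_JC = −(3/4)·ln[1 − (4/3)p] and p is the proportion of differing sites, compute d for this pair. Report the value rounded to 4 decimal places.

Differing sites — 4:A/T; 6:A/T; 7:T/G; 9:G/T; 11:A/C; 12:G/C; 14:C/A; 15:C/G; 28:T/G; 29:T/G; 31:G/A; 42:T/C; 45:T/G; 46:G/T.
p = 14/46 = 0.304348.
d = −0.75 · ln(1 − (4/3)·0.304348) = −0.75 · ln(0.594203) = −0.75 · (-0.520534) = 0.3904.

0.3904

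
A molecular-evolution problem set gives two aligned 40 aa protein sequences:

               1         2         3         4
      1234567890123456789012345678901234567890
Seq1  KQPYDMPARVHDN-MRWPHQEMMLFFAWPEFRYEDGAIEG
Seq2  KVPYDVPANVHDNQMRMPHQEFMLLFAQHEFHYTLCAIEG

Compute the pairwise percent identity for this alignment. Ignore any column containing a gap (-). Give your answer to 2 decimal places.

69.23%

Excluding the 1 gap column leaves 39 comparable sites.
Differing sites — 2:Q/V; 6:M/V; 9:R/N; 17:W/M; 22:M/F; 25:F/L; 28:W/Q; 29:P/H; 32:R/H; 34:E/T; 35:D/L; 36:G/C.
27 of the 39 comparable sites match, so the percent identity is 27/39 × 100 = 69.23%.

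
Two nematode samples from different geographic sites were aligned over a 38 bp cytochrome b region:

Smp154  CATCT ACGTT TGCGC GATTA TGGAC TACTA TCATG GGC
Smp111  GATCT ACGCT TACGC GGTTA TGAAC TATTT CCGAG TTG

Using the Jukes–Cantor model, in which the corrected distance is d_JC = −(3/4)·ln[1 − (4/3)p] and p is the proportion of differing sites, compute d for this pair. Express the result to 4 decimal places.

The sequences differ at positions 1 (C/G), 9 (T/C), 12 (G/A), 17 (A/G), 23 (G/A), 28 (C/T), 30 (A/T), 31 (T/C), 33 (A/G), 34 (T/A), 36 (G/T), 37 (G/T), 38 (C/G).
p = 13/38 = 0.342105.
d = −0.75 · ln(1 − (4/3)·0.342105) = −0.75 · ln(0.543860) = −0.75 · (-0.609063) = 0.4568.

0.4568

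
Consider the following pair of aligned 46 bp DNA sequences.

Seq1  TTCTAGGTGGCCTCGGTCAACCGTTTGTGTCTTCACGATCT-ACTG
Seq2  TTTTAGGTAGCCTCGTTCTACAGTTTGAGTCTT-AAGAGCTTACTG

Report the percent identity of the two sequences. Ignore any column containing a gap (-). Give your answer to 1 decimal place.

81.8%

Excluding the 2 gap columns leaves 44 comparable sites.
The sequences differ at positions 3 (C/T), 9 (G/A), 16 (G/T), 19 (A/T), 22 (C/A), 28 (T/A), 36 (C/A), 39 (T/G).
36 of the 44 comparable sites match, so the percent identity is 36/44 × 100 = 81.8%.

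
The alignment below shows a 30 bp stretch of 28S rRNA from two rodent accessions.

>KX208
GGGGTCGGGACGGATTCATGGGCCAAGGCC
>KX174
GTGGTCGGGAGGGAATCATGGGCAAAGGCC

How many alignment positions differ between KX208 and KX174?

The sequences differ at positions 2 (G/T), 11 (C/G), 15 (T/A), 24 (C/A).
That gives 4 mismatches out of 30 aligned sites, so the Hamming distance is 4.

4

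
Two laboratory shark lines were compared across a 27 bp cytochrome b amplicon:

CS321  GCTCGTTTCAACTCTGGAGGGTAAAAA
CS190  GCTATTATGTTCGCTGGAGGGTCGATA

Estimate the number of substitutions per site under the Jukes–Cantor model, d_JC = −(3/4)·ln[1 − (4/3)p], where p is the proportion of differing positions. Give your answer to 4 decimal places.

0.5107

Differing sites — 4:C/A; 5:G/T; 7:T/A; 9:C/G; 10:A/T; 11:A/T; 13:T/G; 23:A/C; 24:A/G; 26:A/T.
p = 10/27 = 0.370370.
d = −0.75 · ln(1 − (4/3)·0.370370) = −0.75 · ln(0.506173) = −0.75 · (-0.680877) = 0.5107.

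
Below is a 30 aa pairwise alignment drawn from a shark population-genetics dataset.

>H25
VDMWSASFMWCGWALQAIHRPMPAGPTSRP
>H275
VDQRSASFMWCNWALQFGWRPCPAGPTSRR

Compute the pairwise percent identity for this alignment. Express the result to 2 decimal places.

73.33%

Mismatches occur at site 3 (M/Q), site 4 (W/R), site 12 (G/N), site 17 (A/F), site 18 (I/G), site 19 (H/W), site 22 (M/C), site 30 (P/R).
22 of the 30 sites match, so the percent identity is 22/30 × 100 = 73.33%.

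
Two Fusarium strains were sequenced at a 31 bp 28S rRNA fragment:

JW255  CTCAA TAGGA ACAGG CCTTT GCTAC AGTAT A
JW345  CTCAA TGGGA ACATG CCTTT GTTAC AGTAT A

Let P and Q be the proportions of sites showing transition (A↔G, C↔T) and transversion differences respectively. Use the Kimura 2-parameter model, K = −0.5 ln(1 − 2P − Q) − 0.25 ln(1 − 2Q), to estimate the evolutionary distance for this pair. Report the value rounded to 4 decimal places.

Mismatches occur at site 7 (A↔G, transition), site 14 (G↔T, transversion), site 22 (C↔T, transition).
Of the 3 differences, 2 transitions and 1 transversion over 31 sites: P = 2/31 = 0.064516, Q = 1/31 = 0.032258.
d = −0.5·ln(0.838710) − 0.25·ln(0.935484) = −0.5·(-0.175890) − 0.25·(-0.066691) = 0.1046.

0.1046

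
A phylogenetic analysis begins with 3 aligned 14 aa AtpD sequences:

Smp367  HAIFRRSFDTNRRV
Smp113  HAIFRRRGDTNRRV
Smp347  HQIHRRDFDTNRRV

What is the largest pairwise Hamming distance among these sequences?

4

Pairwise Hamming distances:
  Smp367 vs Smp113: 2
  Smp367 vs Smp347: 3
  Smp113 vs Smp347: 4
The largest is 4, between Smp113 and Smp347.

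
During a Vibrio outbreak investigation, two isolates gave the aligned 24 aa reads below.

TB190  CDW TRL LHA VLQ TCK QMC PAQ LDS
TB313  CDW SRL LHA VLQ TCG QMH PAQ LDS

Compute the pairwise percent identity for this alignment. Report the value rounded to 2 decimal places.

87.50%

Mismatches occur at site 4 (T→S), site 15 (K→G), site 18 (C→H).
21 of the 24 sites match, so the percent identity is 21/24 × 100 = 87.50%.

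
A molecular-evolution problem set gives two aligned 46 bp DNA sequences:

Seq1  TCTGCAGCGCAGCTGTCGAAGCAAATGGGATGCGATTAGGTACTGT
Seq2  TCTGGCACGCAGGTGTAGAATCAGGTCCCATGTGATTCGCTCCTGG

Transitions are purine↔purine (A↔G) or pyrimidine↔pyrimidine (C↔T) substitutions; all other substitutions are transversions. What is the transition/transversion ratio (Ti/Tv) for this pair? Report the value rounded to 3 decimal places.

0.333

The sequences differ at positions 5 (C/G, transversion), 6 (A/C, transversion), 7 (G/A, transition), 13 (C/G, transversion), 17 (C/A, transversion), 21 (G/T, transversion), 24 (A/G, transition), 25 (A/G, transition), 27 (G/C, transversion), 28 (G/C, transversion), 29 (G/C, transversion), 33 (C/T, transition), 38 (A/C, transversion), 40 (G/C, transversion), 42 (A/C, transversion), 46 (T/G, transversion).
Of the 16 differences, 4 transitions and 12 transversions, so Ti/Tv = 4/12 = 0.333.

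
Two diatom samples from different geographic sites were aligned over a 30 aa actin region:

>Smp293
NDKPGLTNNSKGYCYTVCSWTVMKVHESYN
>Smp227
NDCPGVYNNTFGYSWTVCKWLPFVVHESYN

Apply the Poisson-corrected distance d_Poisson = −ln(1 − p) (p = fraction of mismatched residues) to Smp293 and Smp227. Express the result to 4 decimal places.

0.5108

The sequences differ at positions 3 (K/C), 6 (L/V), 7 (T/Y), 10 (S/T), 11 (K/F), 14 (C/S), 15 (Y/W), 19 (S/K), 21 (T/L), 22 (V/P), 23 (M/F), 24 (K/V).
p = 12/30 = 0.400000.
d = −ln(1 − 0.400000) = −ln(0.600000) = 0.5108.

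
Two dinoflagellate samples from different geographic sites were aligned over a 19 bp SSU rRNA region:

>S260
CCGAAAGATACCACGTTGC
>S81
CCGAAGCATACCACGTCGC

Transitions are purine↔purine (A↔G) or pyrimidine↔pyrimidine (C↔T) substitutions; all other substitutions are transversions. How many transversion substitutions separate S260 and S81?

The sequences differ at positions 6 (A/G, transition), 7 (G/C, transversion), 17 (T/C, transition).
Of the 3 differences, 2 transitions and 1 transversion, so the answer is 1.

1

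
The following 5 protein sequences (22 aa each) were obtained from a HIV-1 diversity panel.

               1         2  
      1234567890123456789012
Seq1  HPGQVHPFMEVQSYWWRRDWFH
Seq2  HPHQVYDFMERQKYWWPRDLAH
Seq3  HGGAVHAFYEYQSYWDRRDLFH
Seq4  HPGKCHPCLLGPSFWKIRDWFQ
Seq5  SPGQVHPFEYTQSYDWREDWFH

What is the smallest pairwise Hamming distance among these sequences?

6

Pairwise Hamming distances:
  Seq1 vs Seq2: 8
  Seq1 vs Seq3: 7
  Seq1 vs Seq4: 11
  Seq1 vs Seq5: 6
  Seq2 vs Seq3: 11
  Seq2 vs Seq4: 17
  Seq2 vs Seq5: 13
  Seq3 vs Seq4: 14
  Seq3 vs Seq5: 11
  Seq4 vs Seq5: 14
The smallest is 6, between Seq1 and Seq5.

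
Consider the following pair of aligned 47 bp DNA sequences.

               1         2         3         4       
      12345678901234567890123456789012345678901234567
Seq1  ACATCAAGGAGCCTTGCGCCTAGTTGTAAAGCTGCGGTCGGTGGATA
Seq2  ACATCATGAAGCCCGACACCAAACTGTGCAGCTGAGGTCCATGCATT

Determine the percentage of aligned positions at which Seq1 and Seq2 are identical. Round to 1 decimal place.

66.0%

Mismatches occur at site 7 (A/T), site 9 (G/A), site 14 (T/C), site 15 (T/G), site 16 (G/A), site 18 (G/A), site 21 (T/A), site 23 (G/A), site 24 (T/C), site 28 (A/G), site 29 (A/C), site 35 (C/A), site 40 (G/C), site 41 (G/A), site 44 (G/C), site 47 (A/T).
31 of the 47 sites match, so the percent identity is 31/47 × 100 = 66.0%.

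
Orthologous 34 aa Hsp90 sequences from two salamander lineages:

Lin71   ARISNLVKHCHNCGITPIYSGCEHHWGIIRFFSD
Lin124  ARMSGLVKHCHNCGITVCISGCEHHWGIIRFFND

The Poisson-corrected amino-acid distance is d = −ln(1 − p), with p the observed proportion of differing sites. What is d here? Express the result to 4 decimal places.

The sequences differ at positions 3 (I/M), 5 (N/G), 17 (P/V), 18 (I/C), 19 (Y/I), 33 (S/N).
p = 6/34 = 0.176471.
d = −ln(1 − 0.176471) = −ln(0.823529) = 0.1942.

0.1942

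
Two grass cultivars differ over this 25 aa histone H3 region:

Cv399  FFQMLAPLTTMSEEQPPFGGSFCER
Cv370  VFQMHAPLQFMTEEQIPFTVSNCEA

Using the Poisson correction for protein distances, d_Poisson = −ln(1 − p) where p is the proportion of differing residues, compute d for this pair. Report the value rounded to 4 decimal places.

0.5108

Differing sites — 1:F/V; 5:L/H; 9:T/Q; 10:T/F; 12:S/T; 16:P/I; 19:G/T; 20:G/V; 22:F/N; 25:R/A.
p = 10/25 = 0.400000.
d = −ln(1 − 0.400000) = −ln(0.600000) = 0.5108.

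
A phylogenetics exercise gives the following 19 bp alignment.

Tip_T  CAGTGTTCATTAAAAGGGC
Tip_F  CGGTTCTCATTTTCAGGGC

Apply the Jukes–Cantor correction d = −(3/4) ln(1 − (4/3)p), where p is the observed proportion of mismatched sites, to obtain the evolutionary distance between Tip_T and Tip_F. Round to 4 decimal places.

0.4099

The sequences differ at positions 2 (A/G), 5 (G/T), 6 (T/C), 12 (A/T), 13 (A/T), 14 (A/C).
p = 6/19 = 0.315789.
d = −0.75 · ln(1 − (4/3)·0.315789) = −0.75 · ln(0.578948) = −0.75 · (-0.546543) = 0.4099.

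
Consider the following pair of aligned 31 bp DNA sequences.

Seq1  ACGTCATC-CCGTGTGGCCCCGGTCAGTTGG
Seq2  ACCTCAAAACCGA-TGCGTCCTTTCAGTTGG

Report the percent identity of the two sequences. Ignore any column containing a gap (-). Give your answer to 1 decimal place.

69.0%

Excluding the 2 gap columns leaves 29 comparable sites.
Mismatches occur at site 3 (G→C), site 7 (T→A), site 8 (C→A), site 13 (T→A), site 17 (G→C), site 18 (C→G), site 19 (C→T), site 22 (G→T), site 23 (G→T).
20 of the 29 comparable sites match, so the percent identity is 20/29 × 100 = 69.0%.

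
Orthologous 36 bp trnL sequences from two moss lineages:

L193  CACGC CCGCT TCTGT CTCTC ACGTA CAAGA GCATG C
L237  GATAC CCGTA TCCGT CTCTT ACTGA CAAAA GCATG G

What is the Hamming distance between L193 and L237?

11

Mismatches occur at site 1 (C→G), site 3 (C→T), site 4 (G→A), site 9 (C→T), site 10 (T→A), site 13 (T→C), site 20 (C→T), site 23 (G→T), site 24 (T→G), site 29 (G→A), site 36 (C→G).
That gives 11 mismatches out of 36 aligned sites, so the Hamming distance is 11.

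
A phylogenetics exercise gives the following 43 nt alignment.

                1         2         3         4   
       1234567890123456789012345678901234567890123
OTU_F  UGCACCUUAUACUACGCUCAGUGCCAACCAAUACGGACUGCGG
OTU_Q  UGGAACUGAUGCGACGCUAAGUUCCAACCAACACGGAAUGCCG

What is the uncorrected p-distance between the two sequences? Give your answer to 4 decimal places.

Differing sites — 3:C/G; 5:C/A; 8:U/G; 11:A/G; 13:U/G; 19:C/A; 23:G/U; 32:U/C; 38:C/A; 42:G/C.
There are 10 differences over 43 sites, so p = 10/43 = 0.2326.

0.2326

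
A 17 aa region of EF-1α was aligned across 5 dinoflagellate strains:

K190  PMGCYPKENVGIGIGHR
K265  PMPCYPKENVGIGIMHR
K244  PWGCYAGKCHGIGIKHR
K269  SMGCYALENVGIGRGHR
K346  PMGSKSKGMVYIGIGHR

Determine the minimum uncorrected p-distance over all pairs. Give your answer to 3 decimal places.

0.118

Pairwise Hamming distances:
  K190 vs K265: 2
  K190 vs K244: 7
  K190 vs K269: 4
  K190 vs K346: 6
  K265 vs K244: 8
  K265 vs K269: 6
  K265 vs K346: 8
  K244 vs K269: 8
  K244 vs K346: 10
  K269 vs K346: 9
The smallest is 2 mismatches, between K190 and K265; p = 2/17 = 0.118.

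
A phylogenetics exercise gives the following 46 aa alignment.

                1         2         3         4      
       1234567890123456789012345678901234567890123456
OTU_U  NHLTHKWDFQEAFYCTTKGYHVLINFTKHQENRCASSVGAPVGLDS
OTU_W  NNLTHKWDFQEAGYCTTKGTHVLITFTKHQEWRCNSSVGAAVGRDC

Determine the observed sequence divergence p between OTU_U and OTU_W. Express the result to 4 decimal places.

Differing sites — 2:H/N; 13:F/G; 20:Y/T; 25:N/T; 32:N/W; 35:A/N; 41:P/A; 44:L/R; 46:S/C.
There are 9 differences over 46 sites, so p = 9/46 = 0.1957.

0.1957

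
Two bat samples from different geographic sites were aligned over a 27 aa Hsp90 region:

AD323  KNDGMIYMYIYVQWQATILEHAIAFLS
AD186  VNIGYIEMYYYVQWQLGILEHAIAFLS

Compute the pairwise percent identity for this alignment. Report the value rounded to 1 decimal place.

Mismatches occur at site 1 (K/V), site 3 (D/I), site 5 (M/Y), site 7 (Y/E), site 10 (I/Y), site 16 (A/L), site 17 (T/G).
20 of the 27 sites match, so the percent identity is 20/27 × 100 = 74.1%.

74.1%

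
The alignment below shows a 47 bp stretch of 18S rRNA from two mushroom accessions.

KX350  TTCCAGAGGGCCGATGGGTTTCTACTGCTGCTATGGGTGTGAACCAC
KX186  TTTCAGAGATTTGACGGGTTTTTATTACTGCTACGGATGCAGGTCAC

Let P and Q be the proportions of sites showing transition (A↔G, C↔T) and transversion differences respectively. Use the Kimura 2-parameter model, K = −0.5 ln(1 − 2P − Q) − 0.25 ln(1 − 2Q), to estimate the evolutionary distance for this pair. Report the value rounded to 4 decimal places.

The sequences differ at positions 3 (C/T, transition), 9 (G/A, transition), 10 (G/T, transversion), 11 (C/T, transition), 12 (C/T, transition), 15 (T/C, transition), 22 (C/T, transition), 25 (C/T, transition), 27 (G/A, transition), 34 (T/C, transition), 37 (G/A, transition), 40 (T/C, transition), 41 (G/A, transition), 42 (A/G, transition), 43 (A/G, transition), 44 (C/T, transition).
Of the 16 differences, 15 transitions and 1 transversion over 47 sites: P = 15/47 = 0.319149, Q = 1/47 = 0.021277.
d = −0.5·ln(0.340425) − 0.25·ln(0.957446) = −0.5·(-1.077560) − 0.25·(-0.043486) = 0.5497.

0.5497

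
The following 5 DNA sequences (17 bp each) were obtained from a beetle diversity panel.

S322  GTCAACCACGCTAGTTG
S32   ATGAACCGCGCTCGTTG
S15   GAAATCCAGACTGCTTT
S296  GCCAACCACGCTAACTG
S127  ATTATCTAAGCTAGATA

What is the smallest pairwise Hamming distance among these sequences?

3

Pairwise Hamming distances:
  S322 vs S32: 4
  S322 vs S15: 8
  S322 vs S296: 3
  S322 vs S127: 7
  S32 vs S15: 10
  S32 vs S296: 7
  S32 vs S127: 8
  S15 vs S296: 9
  S15 vs S127: 10
  S296 vs S127: 9
The smallest is 3, between S322 and S296.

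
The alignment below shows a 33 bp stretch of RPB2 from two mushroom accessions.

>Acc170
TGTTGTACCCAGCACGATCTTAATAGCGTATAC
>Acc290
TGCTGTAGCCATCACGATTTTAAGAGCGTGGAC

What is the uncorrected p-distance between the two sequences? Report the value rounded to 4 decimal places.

0.2121

The sequences differ at positions 3 (T/C), 8 (C/G), 12 (G/T), 19 (C/T), 24 (T/G), 30 (A/G), 31 (T/G).
There are 7 differences over 33 sites, so p = 7/33 = 0.2121.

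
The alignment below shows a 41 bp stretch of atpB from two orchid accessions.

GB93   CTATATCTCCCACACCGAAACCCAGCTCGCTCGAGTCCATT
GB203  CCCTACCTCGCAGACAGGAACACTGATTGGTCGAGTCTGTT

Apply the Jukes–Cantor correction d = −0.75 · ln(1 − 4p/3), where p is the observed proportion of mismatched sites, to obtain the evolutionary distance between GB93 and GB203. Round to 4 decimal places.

0.4556

Differing sites — 2:T/C; 3:A/C; 6:T/C; 10:C/G; 13:C/G; 16:C/A; 18:A/G; 22:C/A; 24:A/T; 26:C/A; 28:C/T; 30:C/G; 38:C/T; 39:A/G.
p = 14/41 = 0.341463.
d = −0.75 · ln(1 − (4/3)·0.341463) = −0.75 · ln(0.544716) = −0.75 · (-0.607491) = 0.4556.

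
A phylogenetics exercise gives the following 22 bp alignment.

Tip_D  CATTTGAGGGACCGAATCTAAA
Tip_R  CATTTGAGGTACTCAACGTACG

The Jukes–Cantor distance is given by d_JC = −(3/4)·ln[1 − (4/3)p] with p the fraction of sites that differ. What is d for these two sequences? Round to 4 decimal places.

Differing sites — 10:G/T; 13:C/T; 14:G/C; 17:T/C; 18:C/G; 21:A/C; 22:A/G.
p = 7/22 = 0.318182.
d = −0.75 · ln(1 − (4/3)·0.318182) = −0.75 · ln(0.575757) = −0.75 · (-0.552070) = 0.4141.

0.4141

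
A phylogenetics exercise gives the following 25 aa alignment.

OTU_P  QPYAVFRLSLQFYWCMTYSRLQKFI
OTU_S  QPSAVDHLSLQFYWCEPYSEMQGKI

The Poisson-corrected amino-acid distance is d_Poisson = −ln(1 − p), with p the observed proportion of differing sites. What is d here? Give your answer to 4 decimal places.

Mismatches occur at site 3 (Y↔S), site 6 (F↔D), site 7 (R↔H), site 16 (M↔E), site 17 (T↔P), site 20 (R↔E), site 21 (L↔M), site 23 (K↔G), site 24 (F↔K).
p = 9/25 = 0.360000.
d = −ln(1 − 0.360000) = −ln(0.640000) = 0.4463.

0.4463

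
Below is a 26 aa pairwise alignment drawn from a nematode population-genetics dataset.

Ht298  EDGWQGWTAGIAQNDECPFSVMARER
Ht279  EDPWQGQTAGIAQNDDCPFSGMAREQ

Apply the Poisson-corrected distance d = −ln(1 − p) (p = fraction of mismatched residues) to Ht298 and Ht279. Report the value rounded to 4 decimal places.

Mismatches occur at site 3 (G↔P), site 7 (W↔Q), site 16 (E↔D), site 21 (V↔G), site 26 (R↔Q).
p = 5/26 = 0.192308.
d = −ln(1 − 0.192308) = −ln(0.807692) = 0.2136.

0.2136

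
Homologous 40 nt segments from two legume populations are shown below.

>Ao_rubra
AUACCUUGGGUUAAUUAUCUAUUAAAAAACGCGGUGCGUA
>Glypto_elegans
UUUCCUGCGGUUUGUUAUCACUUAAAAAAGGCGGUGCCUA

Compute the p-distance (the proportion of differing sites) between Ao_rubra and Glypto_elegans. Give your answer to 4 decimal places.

Differing sites — 1:A/U; 3:A/U; 7:U/G; 8:G/C; 13:A/U; 14:A/G; 20:U/A; 21:A/C; 30:C/G; 38:G/C.
There are 10 differences over 40 sites, so p = 10/40 = 0.2500.

0.2500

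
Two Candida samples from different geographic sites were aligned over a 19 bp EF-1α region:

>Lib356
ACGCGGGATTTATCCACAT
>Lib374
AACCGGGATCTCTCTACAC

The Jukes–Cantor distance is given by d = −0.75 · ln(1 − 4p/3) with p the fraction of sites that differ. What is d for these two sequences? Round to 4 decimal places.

0.4099

Mismatches occur at site 2 (C/A), site 3 (G/C), site 10 (T/C), site 12 (A/C), site 15 (C/T), site 19 (T/C).
p = 6/19 = 0.315789.
d = −0.75 · ln(1 − (4/3)·0.315789) = −0.75 · ln(0.578948) = −0.75 · (-0.546543) = 0.4099.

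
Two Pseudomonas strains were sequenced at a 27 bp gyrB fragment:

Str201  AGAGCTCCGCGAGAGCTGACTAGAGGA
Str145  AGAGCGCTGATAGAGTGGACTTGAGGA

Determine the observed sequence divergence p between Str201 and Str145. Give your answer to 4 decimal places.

0.2593

The sequences differ at positions 6 (T/G), 8 (C/T), 10 (C/A), 11 (G/T), 16 (C/T), 17 (T/G), 22 (A/T).
There are 7 differences over 27 sites, so p = 7/27 = 0.2593.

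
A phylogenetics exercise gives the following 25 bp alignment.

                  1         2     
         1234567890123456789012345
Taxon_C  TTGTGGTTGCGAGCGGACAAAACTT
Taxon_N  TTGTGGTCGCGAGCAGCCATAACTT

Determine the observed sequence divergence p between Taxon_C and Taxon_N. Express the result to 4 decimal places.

0.1600

Differing sites — 8:T/C; 15:G/A; 17:A/C; 20:A/T.
There are 4 differences over 25 sites, so p = 4/25 = 0.1600.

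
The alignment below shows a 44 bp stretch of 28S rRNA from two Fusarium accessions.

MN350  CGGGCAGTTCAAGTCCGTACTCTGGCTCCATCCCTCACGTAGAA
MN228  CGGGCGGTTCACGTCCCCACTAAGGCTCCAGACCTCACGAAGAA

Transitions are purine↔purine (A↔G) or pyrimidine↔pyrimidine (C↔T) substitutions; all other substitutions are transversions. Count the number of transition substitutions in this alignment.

2

Mismatches occur at site 6 (A→G, transition), site 12 (A→C, transversion), site 17 (G→C, transversion), site 18 (T→C, transition), site 22 (C→A, transversion), site 23 (T→A, transversion), site 31 (T→G, transversion), site 32 (C→A, transversion), site 40 (T→A, transversion).
Of the 9 differences, 2 transitions and 7 transversions, so the answer is 2.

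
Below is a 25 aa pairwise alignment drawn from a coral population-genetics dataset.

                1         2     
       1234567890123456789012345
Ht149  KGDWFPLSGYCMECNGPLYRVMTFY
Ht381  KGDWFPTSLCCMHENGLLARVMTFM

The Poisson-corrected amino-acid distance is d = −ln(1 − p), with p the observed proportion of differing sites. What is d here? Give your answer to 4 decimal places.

Differing sites — 7:L/T; 9:G/L; 10:Y/C; 13:E/H; 14:C/E; 17:P/L; 19:Y/A; 25:Y/M.
p = 8/25 = 0.320000.
d = −ln(1 − 0.320000) = −ln(0.680000) = 0.3857.

0.3857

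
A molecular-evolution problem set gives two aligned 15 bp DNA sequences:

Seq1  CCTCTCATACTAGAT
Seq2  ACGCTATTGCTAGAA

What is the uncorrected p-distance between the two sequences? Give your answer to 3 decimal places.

Differing sites — 1:C/A; 3:T/G; 6:C/A; 7:A/T; 9:A/G; 15:T/A.
There are 6 differences over 15 sites, so p = 6/15 = 0.400.

0.400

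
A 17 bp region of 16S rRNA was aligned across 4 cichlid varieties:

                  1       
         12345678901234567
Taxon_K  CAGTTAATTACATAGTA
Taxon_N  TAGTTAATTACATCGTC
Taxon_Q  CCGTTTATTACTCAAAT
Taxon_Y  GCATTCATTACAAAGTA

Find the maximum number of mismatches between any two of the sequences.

9

Pairwise Hamming distances:
  Taxon_K vs Taxon_N: 3
  Taxon_K vs Taxon_Q: 7
  Taxon_K vs Taxon_Y: 5
  Taxon_N vs Taxon_Q: 9
  Taxon_N vs Taxon_Y: 7
  Taxon_Q vs Taxon_Y: 8
The largest is 9, between Taxon_N and Taxon_Q.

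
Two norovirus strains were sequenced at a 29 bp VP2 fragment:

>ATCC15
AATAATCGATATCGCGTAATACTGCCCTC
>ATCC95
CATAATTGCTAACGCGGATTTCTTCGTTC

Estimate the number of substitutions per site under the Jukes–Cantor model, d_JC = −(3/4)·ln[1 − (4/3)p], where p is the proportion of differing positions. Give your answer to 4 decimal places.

0.4618

The sequences differ at positions 1 (A/C), 7 (C/T), 9 (A/C), 12 (T/A), 17 (T/G), 19 (A/T), 21 (A/T), 24 (G/T), 26 (C/G), 27 (C/T).
p = 10/29 = 0.344828.
d = −0.75 · ln(1 − (4/3)·0.344828) = −0.75 · ln(0.540229) = −0.75 · (-0.615762) = 0.4618.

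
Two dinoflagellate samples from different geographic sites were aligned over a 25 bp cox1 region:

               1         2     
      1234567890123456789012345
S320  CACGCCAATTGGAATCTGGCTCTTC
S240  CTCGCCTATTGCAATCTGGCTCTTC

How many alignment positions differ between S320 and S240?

The sequences differ at positions 2 (A/T), 7 (A/T), 12 (G/C).
That gives 3 mismatches out of 25 aligned sites, so the Hamming distance is 3.

3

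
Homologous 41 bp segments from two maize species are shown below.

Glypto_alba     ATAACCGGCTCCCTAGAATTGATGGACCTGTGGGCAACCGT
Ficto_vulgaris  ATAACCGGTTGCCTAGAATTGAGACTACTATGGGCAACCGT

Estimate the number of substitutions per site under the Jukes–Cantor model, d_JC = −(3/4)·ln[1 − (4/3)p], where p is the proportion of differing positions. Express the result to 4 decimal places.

The sequences differ at positions 9 (C/T), 11 (C/G), 23 (T/G), 24 (G/A), 25 (G/C), 26 (A/T), 27 (C/A), 30 (G/A).
p = 8/41 = 0.195122.
d = −0.75 · ln(1 − (4/3)·0.195122) = −0.75 · ln(0.739837) = −0.75 · (-0.301325) = 0.2260.

0.2260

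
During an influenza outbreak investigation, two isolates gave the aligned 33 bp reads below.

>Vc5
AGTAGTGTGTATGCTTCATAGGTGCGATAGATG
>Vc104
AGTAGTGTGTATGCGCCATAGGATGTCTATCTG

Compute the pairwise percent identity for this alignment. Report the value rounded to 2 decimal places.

The sequences differ at positions 15 (T/G), 16 (T/C), 23 (T/A), 24 (G/T), 25 (C/G), 26 (G/T), 27 (A/C), 30 (G/T), 31 (A/C).
24 of the 33 sites match, so the percent identity is 24/33 × 100 = 72.73%.

72.73%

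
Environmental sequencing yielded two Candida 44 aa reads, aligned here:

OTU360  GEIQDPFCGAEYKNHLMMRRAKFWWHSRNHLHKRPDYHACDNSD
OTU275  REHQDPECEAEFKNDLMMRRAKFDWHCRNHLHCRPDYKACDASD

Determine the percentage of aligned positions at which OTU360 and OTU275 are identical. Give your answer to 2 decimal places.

The sequences differ at positions 1 (G/R), 3 (I/H), 7 (F/E), 9 (G/E), 12 (Y/F), 15 (H/D), 24 (W/D), 27 (S/C), 33 (K/C), 38 (H/K), 42 (N/A).
33 of the 44 sites match, so the percent identity is 33/44 × 100 = 75.00%.

75.00%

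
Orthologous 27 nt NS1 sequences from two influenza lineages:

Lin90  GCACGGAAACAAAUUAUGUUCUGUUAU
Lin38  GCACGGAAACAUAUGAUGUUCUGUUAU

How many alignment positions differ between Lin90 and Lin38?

Differing sites — 12:A/U; 15:U/G.
That gives 2 mismatches out of 27 aligned sites, so the Hamming distance is 2.

2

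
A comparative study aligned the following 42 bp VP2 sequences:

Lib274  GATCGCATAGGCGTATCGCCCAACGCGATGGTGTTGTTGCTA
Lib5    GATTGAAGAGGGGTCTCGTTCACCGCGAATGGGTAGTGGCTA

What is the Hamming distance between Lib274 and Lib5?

Differing sites — 4:C/T; 6:C/A; 8:T/G; 12:C/G; 15:A/C; 19:C/T; 20:C/T; 23:A/C; 29:T/A; 30:G/T; 32:T/G; 35:T/A; 38:T/G.
That gives 13 mismatches out of 42 aligned sites, so the Hamming distance is 13.

13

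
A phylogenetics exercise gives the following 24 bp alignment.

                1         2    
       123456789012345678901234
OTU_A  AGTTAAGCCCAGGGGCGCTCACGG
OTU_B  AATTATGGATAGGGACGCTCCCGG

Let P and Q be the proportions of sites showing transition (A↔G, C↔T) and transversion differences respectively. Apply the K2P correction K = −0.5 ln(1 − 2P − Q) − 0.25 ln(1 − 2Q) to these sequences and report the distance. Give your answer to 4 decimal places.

Differing sites — 2:G/A (Ti); 6:A/T (Tv); 8:C/G (Tv); 9:C/A (Tv); 10:C/T (Ti); 15:G/A (Ti); 21:A/C (Tv).
Of the 7 differences, 3 transitions and 4 transversions over 24 sites: P = 3/24 = 0.125000, Q = 4/24 = 0.166667.
d = −0.5·ln(0.583333) − 0.25·ln(0.666666) = −0.5·(-0.538997) − 0.25·(-0.405466) = 0.3709.

0.3709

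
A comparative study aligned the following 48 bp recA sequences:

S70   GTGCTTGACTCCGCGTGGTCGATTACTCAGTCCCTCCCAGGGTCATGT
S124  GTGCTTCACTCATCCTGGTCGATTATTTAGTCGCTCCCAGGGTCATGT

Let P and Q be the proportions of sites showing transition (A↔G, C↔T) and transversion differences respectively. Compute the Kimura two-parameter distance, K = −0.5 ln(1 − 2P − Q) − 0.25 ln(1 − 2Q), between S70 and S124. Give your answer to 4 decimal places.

Mismatches occur at site 7 (G/C, transversion), site 12 (C/A, transversion), site 13 (G/T, transversion), site 15 (G/C, transversion), site 26 (C/T, transition), site 28 (C/T, transition), site 33 (C/G, transversion).
Of the 7 differences, 2 transitions and 5 transversions over 48 sites: P = 2/48 = 0.041667, Q = 5/48 = 0.104167.
d = −0.5·ln(0.812499) − 0.25·ln(0.791666) = −0.5·(-0.207641) − 0.25·(-0.233616) = 0.1622.

0.1622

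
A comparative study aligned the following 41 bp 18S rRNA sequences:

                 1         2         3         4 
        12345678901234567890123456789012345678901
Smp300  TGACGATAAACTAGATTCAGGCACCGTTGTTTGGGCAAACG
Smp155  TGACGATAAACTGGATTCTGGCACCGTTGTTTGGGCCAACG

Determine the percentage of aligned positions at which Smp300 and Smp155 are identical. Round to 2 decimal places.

The sequences differ at positions 13 (A/G), 19 (A/T), 37 (A/C).
38 of the 41 sites match, so the percent identity is 38/41 × 100 = 92.68%.

92.68%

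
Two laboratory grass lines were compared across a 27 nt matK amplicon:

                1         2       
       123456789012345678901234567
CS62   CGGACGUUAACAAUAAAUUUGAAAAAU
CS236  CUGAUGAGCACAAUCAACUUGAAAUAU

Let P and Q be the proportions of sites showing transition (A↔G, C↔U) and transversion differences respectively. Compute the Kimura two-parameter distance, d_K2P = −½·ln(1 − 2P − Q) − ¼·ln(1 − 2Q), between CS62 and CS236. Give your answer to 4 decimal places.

Differing sites — 2:G/U (Tv); 5:C/U (Ti); 7:U/A (Tv); 8:U/G (Tv); 9:A/C (Tv); 15:A/C (Tv); 18:U/C (Ti); 25:A/U (Tv).
Of the 8 differences, 2 transitions and 6 transversions over 27 sites: P = 2/27 = 0.074074, Q = 6/27 = 0.222222.
d = −0.5·ln(0.629630) − 0.25·ln(0.555556) = −0.5·(-0.462623) − 0.25·(-0.587786) = 0.3783.

0.3783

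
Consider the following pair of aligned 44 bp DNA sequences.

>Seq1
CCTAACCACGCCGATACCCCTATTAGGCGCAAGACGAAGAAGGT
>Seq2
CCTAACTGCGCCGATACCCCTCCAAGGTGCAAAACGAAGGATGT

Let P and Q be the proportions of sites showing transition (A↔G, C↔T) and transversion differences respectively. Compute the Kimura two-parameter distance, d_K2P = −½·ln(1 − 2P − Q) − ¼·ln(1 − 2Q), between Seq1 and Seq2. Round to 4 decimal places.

Differing sites — 7:C/T (Ti); 8:A/G (Ti); 22:A/C (Tv); 23:T/C (Ti); 24:T/A (Tv); 28:C/T (Ti); 33:G/A (Ti); 40:A/G (Ti); 42:G/T (Tv).
Of the 9 differences, 6 transitions and 3 transversions over 44 sites: P = 6/44 = 0.136364, Q = 3/44 = 0.068182.
d = −0.5·ln(0.659090) − 0.25·ln(0.863636) = −0.5·(-0.416895) − 0.25·(-0.146604) = 0.2451.

0.2451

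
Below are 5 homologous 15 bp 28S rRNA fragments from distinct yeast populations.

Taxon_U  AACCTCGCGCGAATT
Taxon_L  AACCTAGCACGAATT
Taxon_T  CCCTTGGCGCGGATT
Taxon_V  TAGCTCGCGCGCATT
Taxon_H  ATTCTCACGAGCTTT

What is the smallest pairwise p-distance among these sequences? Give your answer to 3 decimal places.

0.133

Pairwise Hamming distances:
  Taxon_U vs Taxon_L: 2
  Taxon_U vs Taxon_T: 5
  Taxon_U vs Taxon_V: 3
  Taxon_U vs Taxon_H: 6
  Taxon_L vs Taxon_T: 6
  Taxon_L vs Taxon_V: 5
  Taxon_L vs Taxon_H: 8
  Taxon_T vs Taxon_V: 6
  Taxon_T vs Taxon_H: 9
  Taxon_V vs Taxon_H: 6
The smallest is 2 mismatches, between Taxon_U and Taxon_L; p = 2/15 = 0.133.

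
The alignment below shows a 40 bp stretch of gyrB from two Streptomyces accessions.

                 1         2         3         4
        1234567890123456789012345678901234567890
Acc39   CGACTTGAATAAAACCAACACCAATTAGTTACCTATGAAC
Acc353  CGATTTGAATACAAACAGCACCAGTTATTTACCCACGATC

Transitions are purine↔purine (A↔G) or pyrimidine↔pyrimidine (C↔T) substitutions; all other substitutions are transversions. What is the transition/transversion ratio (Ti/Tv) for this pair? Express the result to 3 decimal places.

1.250

Differing sites — 4:C/T (Ti); 12:A/C (Tv); 15:C/A (Tv); 18:A/G (Ti); 24:A/G (Ti); 28:G/T (Tv); 34:T/C (Ti); 36:T/C (Ti); 39:A/T (Tv).
Of the 9 differences, 5 transitions and 4 transversions, so Ti/Tv = 5/4 = 1.250.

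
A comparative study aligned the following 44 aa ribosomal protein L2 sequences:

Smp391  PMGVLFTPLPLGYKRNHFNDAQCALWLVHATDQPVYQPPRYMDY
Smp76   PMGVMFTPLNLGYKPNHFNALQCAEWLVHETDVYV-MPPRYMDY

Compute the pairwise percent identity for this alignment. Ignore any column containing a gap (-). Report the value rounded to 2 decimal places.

Excluding the 1 gap column leaves 43 comparable sites.
The sequences differ at positions 5 (L/M), 10 (P/N), 15 (R/P), 20 (D/A), 21 (A/L), 25 (L/E), 30 (A/E), 33 (Q/V), 34 (P/Y), 37 (Q/M).
33 of the 43 comparable sites match, so the percent identity is 33/43 × 100 = 76.74%.

76.74%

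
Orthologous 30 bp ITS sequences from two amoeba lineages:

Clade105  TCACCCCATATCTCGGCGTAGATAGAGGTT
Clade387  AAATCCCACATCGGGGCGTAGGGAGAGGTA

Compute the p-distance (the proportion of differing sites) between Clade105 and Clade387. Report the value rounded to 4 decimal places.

Mismatches occur at site 1 (T→A), site 2 (C→A), site 4 (C→T), site 9 (T→C), site 13 (T→G), site 14 (C→G), site 22 (A→G), site 23 (T→G), site 30 (T→A).
There are 9 differences over 30 sites, so p = 9/30 = 0.3000.

0.3000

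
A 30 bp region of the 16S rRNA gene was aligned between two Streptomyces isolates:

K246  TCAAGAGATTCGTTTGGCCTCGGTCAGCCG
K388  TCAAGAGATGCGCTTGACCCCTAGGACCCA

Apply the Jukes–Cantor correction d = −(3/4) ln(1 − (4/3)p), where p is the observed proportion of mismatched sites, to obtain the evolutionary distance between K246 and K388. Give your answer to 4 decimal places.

Differing sites — 10:T/G; 13:T/C; 17:G/A; 20:T/C; 22:G/T; 23:G/A; 24:T/G; 25:C/G; 27:G/C; 30:G/A.
p = 10/30 = 0.333333.
d = −0.75 · ln(1 − (4/3)·0.333333) = −0.75 · ln(0.555556) = −0.75 · (-0.587786) = 0.4408.

0.4408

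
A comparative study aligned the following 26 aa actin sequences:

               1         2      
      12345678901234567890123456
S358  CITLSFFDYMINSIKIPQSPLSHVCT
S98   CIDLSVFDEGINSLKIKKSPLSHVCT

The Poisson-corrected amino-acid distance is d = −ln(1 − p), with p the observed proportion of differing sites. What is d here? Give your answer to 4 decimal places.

0.3137

The sequences differ at positions 3 (T/D), 6 (F/V), 9 (Y/E), 10 (M/G), 14 (I/L), 17 (P/K), 18 (Q/K).
p = 7/26 = 0.269231.
d = −ln(1 − 0.269231) = −ln(0.730769) = 0.3137.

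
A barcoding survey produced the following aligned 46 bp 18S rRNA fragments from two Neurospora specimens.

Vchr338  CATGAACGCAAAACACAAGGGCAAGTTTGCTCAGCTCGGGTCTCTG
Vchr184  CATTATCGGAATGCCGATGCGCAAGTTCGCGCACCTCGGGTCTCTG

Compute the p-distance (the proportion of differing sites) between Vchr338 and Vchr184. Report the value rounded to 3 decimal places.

0.261

The sequences differ at positions 4 (G/T), 6 (A/T), 9 (C/G), 12 (A/T), 13 (A/G), 15 (A/C), 16 (C/G), 18 (A/T), 20 (G/C), 28 (T/C), 31 (T/G), 34 (G/C).
There are 12 differences over 46 sites, so p = 12/46 = 0.261.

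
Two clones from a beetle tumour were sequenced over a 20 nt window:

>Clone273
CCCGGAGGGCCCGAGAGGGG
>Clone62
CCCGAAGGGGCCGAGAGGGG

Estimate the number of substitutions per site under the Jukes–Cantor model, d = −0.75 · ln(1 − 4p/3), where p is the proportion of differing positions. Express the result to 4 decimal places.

Mismatches occur at site 5 (G↔A), site 10 (C↔G).
p = 2/20 = 0.100000.
d = −0.75 · ln(1 − (4/3)·0.100000) = −0.75 · ln(0.866667) = −0.75 · (-0.143100) = 0.1073.

0.1073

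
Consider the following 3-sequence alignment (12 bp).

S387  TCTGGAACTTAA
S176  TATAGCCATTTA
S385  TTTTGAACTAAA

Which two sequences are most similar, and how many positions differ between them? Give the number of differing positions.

3

Pairwise Hamming distances:
  S387 vs S176: 6
  S387 vs S385: 3
  S176 vs S385: 7
The smallest is 3, between S387 and S385.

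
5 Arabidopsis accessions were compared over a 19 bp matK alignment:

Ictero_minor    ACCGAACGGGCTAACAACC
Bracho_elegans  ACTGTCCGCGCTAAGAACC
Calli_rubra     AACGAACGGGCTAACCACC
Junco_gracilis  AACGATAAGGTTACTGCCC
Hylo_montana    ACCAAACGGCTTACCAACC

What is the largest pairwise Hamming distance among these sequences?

12

Pairwise Hamming distances:
  Ictero_minor vs Bracho_elegans: 5
  Ictero_minor vs Calli_rubra: 2
  Ictero_minor vs Junco_gracilis: 9
  Ictero_minor vs Hylo_montana: 4
  Bracho_elegans vs Calli_rubra: 7
  Bracho_elegans vs Junco_gracilis: 12
  Bracho_elegans vs Hylo_montana: 9
  Calli_rubra vs Junco_gracilis: 8
  Calli_rubra vs Hylo_montana: 6
  Junco_gracilis vs Hylo_montana: 9
The largest is 12, between Bracho_elegans and Junco_gracilis.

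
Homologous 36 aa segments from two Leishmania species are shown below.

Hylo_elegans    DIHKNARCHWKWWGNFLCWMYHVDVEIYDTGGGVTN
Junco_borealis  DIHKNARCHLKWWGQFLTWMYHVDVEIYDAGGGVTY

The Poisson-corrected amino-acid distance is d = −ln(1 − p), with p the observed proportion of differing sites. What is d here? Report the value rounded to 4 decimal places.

0.1495

The sequences differ at positions 10 (W/L), 15 (N/Q), 18 (C/T), 30 (T/A), 36 (N/Y).
p = 5/36 = 0.138889.
d = −ln(1 − 0.138889) = −ln(0.861111) = 0.1495.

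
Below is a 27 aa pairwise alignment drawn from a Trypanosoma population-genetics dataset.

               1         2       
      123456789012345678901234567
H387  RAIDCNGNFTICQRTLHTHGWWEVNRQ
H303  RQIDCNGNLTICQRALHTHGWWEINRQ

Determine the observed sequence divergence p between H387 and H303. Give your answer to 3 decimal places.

0.148

Differing sites — 2:A/Q; 9:F/L; 15:T/A; 24:V/I.
There are 4 differences over 27 sites, so p = 4/27 = 0.148.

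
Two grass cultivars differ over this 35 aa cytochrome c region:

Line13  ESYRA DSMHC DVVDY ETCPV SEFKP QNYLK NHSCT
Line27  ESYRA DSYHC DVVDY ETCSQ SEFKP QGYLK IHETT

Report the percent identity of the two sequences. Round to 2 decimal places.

80.00%

Mismatches occur at site 8 (M→Y), site 19 (P→S), site 20 (V→Q), site 27 (N→G), site 31 (N→I), site 33 (S→E), site 34 (C→T).
28 of the 35 sites match, so the percent identity is 28/35 × 100 = 80.00%.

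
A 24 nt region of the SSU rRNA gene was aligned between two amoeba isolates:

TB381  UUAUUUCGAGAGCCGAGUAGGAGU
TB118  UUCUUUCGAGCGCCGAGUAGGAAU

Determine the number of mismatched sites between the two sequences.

3

Mismatches occur at site 3 (A↔C), site 11 (A↔C), site 23 (G↔A).
That gives 3 mismatches out of 24 aligned sites, so the Hamming distance is 3.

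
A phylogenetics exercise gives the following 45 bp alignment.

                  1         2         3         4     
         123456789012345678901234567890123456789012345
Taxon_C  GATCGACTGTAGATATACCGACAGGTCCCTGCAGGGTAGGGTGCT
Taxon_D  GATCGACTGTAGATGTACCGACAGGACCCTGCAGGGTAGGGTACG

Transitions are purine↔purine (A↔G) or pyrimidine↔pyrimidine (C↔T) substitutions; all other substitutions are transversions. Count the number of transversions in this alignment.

2

The sequences differ at positions 15 (A/G, transition), 26 (T/A, transversion), 43 (G/A, transition), 45 (T/G, transversion).
Of the 4 differences, 2 transitions and 2 transversions, so the answer is 2.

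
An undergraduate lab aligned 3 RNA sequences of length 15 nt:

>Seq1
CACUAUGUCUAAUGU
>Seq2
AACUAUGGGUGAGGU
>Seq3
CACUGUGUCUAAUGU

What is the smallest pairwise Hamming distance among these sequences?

Pairwise Hamming distances:
  Seq1 vs Seq2: 5
  Seq1 vs Seq3: 1
  Seq2 vs Seq3: 6
The smallest is 1, between Seq1 and Seq3.

1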